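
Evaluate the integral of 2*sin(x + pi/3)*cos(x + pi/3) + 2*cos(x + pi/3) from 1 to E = -(sin(1 + pi/3) + 1)^2 + (sin(pi/3 + E) + 1)^2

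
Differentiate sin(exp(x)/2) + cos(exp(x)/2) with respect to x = sqrt(2)*exp(x)*cos(exp(x)/2 + pi/4)/2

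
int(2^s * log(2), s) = 2^s + C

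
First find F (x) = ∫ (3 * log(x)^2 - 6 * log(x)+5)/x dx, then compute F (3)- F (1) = (-1 + log(3))^3 + 1 + 2*log(3)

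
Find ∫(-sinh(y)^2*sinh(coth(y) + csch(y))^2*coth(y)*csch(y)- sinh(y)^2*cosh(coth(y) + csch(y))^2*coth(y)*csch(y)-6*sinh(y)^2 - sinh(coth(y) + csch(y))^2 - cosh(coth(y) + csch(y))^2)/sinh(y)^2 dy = -6*y + sinh(2/tanh(y) + 2/sinh(y))/2 + C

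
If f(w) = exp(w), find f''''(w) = exp(w)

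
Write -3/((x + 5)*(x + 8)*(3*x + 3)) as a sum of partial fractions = -1/(21*(x + 8)) + 1/(12*(x + 5)) - 1/(28*(x + 1))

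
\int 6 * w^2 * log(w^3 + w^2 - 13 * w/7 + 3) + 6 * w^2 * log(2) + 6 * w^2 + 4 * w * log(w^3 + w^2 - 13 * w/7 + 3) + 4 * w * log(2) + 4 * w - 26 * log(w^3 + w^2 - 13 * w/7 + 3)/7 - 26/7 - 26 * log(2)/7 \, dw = 2*(7*w^3 + 7*w^2 - 13*w + 21)*log(2*w^3 + 2*w^2 - 26*w/7 + 6)/7 + C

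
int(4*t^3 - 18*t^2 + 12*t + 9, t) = t^4 - 6*t^3 + 6*t^2 + 9*t + C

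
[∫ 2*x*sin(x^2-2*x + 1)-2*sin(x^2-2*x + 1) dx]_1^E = 1 - cos((-1 + E)^2)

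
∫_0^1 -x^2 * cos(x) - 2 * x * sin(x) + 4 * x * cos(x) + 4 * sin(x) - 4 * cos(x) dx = -sin(1)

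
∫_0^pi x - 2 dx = -2 + (-2 + pi)^2/2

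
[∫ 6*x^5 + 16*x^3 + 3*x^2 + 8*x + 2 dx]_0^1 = 12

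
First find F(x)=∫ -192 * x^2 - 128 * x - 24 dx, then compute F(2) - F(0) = -816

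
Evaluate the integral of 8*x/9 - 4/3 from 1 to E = -1/9 + (-1 + 2*E/3)^2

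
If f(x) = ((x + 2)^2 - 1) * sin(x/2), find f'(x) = x^2*cos(x/2)/2 + 2*sqrt(2)*x*sin(x/2 + pi/4) + 4*sin(x/2) + 3*cos(x/2)/2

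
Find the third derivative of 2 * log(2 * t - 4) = 4/(t^3 - 6*t^2 + 12*t - 8)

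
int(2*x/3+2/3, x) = x^2/3 + 2*x/3 + C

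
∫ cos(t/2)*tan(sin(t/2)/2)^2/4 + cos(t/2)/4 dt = tan(sin(t/2)/2) + C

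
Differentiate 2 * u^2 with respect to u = 4*u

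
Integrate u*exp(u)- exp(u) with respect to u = (u - 2)*exp(u) + C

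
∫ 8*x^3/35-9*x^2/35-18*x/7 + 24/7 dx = 2*x^4/35 - 3*x^3/35 - 9*x^2/7 + 24*x/7 + C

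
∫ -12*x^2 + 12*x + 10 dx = -4*x^3 + 6*x^2 + 10*x + C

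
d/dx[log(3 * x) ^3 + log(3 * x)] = (3*log(x)^2 + 6*log(3)*log(x) + 1 + 3*log(3)^2)/x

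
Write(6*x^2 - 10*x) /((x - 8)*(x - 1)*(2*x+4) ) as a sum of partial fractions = 11/(15*(x + 2)) + 2/(21*(x - 1)) + 76/(35*(x - 8))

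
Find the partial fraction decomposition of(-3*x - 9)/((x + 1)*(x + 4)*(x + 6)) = 9/(10*(x + 6)) - 1/(2*(x + 4)) - 2/(5*(x + 1))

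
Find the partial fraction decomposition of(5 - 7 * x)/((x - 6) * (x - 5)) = 30/(x - 5) - 37/(x - 6)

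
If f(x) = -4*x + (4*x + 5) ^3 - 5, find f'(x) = 192*x^2 + 480*x + 296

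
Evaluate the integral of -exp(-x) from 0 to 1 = -1 + exp(-1)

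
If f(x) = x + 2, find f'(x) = 1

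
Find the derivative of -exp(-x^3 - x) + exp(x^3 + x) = (3*x^2*exp(2*x^3 + 2*x) + 3*x^2 + exp(2*x^3 + 2*x) + 1)*exp(-x^3 - x)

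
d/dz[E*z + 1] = E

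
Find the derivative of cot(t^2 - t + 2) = (1 - 2*t)/sin(t^2 - t + 2)^2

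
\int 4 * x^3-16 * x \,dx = x^4 - 8*x^2 + C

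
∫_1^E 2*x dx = -1 + exp(2)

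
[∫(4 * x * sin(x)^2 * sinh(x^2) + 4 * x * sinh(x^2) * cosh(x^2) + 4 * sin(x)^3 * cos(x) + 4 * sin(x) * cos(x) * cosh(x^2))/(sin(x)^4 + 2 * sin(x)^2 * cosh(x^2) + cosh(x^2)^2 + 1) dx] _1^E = -log(1 + (sin(1)^2 + cosh(1))^2) + log(1 + (sin(E)^2 + cosh(exp(2)))^2)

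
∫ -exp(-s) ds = exp(-s) + C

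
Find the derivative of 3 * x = 3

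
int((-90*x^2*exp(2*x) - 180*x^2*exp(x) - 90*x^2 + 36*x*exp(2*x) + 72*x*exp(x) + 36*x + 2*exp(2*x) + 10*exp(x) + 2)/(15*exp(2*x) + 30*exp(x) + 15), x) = ((exp(x) + 1)*(-30*x^3 + 18*x^2 + 2*x + 45) + 6*exp(x))/(15*(exp(x) + 1)) + C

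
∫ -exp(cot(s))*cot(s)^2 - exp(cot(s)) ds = exp(cot(s)) + C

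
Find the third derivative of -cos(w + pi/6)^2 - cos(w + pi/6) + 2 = -sin(w + pi/6) - 4*sin(2*w + pi/3)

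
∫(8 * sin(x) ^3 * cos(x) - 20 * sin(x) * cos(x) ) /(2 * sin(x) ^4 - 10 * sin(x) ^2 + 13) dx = log((2*sin(x)^2 - 5)^2 + 1) + C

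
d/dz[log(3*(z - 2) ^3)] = 3/(z - 2)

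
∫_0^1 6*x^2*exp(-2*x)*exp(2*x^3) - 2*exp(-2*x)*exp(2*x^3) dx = 0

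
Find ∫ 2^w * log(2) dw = 2^w + C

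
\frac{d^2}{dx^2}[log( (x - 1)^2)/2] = -1/(x^2 - 2*x + 1)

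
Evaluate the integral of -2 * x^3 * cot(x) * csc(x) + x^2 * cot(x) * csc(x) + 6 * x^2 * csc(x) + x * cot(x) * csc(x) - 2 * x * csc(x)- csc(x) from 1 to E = (-exp(2) - E + 2*exp(3))*csc(E)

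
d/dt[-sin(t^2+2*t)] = -2*(t + 1)*cos(t*(t + 2))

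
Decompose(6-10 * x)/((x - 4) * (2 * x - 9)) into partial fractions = -78/(2*x - 9) + 34/(x - 4)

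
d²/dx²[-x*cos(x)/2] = x*cos(x)/2 + sin(x)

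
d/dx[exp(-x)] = -exp(-x)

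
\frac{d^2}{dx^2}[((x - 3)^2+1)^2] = 12*x^2 - 72*x + 112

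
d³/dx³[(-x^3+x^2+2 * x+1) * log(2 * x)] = (-6*x^3*log(x) - 11*x^3 - 6*x^3*log(2) + 2*x^2 - 2*x + 2)/x^3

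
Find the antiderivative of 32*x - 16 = 16*x^2 - 16*x + C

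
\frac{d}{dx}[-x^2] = -2*x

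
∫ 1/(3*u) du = log(u)/3 + C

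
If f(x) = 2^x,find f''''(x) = 2^x*log(2)^4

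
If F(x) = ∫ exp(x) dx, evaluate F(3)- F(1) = -E + exp(3)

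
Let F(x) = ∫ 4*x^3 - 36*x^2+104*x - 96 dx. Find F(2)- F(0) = -64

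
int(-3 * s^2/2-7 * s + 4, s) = -s^3/2 - 7*s^2/2 + 4*s + C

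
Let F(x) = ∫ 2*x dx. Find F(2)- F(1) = 3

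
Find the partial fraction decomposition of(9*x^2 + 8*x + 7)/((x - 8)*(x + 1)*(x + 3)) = 32/(11*(x + 3)) - 4/(9*(x + 1)) + 647/(99*(x - 8))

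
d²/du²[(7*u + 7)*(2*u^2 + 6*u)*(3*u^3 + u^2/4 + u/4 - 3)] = 1260*u^4 + 3430*u^3 + 1722*u^2 - 105*u - 315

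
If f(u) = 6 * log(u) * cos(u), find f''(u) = -6*(u^2*log(u)*cos(u) + 2*u*sin(u) + cos(u))/u^2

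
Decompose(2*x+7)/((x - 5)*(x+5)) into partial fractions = 3/(10*(x + 5)) + 17/(10*(x - 5))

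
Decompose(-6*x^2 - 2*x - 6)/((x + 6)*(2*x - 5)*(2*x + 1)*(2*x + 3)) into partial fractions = -11/(48*(2*x + 3)) + 13/(132*(2*x + 1)) - 97/(816*(2*x - 5)) + 70/(561*(x + 6))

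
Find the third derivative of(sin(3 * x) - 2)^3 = 648*sin(6*x) - 1377*cos(3*x)/4 + 729*cos(9*x)/4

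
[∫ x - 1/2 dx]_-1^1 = -1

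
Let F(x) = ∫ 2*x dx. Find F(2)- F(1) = 3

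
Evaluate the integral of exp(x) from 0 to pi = -1 + exp(pi)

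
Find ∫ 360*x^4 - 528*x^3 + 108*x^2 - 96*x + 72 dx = 72*x^5 - 132*x^4 + 36*x^3 - 48*x^2 + 72*x + C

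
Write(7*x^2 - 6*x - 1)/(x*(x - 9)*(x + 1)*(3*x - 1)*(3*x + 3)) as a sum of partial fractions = 15/(104*(3*x - 1)) - 11/(600*(x + 1)) - 1/(10*(x + 1)^2) + 64/(8775*(x - 9)) - 1/(27*x)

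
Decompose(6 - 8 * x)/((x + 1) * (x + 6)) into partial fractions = -54/(5*(x + 6)) + 14/(5*(x + 1))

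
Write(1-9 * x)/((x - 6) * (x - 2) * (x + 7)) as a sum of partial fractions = 64/(117*(x + 7)) + 17/(36*(x - 2)) - 53/(52*(x - 6))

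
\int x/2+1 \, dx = x^2/4 + x + C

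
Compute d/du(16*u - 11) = 16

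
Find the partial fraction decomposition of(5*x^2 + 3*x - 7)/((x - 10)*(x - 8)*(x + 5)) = 103/(195*(x + 5)) - 337/(26*(x - 8)) + 523/(30*(x - 10))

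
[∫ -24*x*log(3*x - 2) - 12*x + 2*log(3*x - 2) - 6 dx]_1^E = (-2 + 3*E)*(-4*E - 2)*log(-2 + 3*E)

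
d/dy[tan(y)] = cos(y)^(-2)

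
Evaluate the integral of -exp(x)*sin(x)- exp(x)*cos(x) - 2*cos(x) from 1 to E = (-exp(E) - 2)*sin(E) + (2 + E)*sin(1)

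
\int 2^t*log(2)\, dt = 2^t + C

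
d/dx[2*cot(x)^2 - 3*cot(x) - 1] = (3 - 4*cos(x)/sin(x))/sin(x)^2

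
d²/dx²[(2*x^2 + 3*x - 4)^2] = 48*x^2 + 72*x - 14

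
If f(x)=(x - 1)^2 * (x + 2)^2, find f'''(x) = 24*x + 12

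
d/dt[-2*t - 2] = -2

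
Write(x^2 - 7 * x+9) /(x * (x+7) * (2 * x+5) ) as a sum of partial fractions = -131/(45*(2*x + 5)) + 107/(63*(x + 7)) + 9/(35*x)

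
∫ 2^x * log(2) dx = 2^x + C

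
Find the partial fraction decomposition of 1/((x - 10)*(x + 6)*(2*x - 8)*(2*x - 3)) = 4/(1275*(2*x - 3)) - 1/(4800*(x + 6)) - 1/(600*(x - 4)) + 1/(3264*(x - 10))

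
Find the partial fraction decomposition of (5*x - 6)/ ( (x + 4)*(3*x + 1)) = -23/(11*(3*x + 1)) + 26/(11*(x + 4))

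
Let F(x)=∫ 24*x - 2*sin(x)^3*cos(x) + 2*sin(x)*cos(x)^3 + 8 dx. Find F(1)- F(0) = 161/8 - cos(4)/8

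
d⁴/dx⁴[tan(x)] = 24*tan(x)^5 + 40*tan(x)^3 + 16*tan(x)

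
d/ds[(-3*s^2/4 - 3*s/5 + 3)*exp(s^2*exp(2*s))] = -3*s^4*exp(s^2*exp(2*s) + 2*s)/2 - 27*s^3*exp(s^2*exp(2*s) + 2*s)/10 + 24*s^2*exp(s^2*exp(2*s) + 2*s)/5 - 3*s*exp(s^2*exp(2*s))/2 + 6*s*exp(s^2*exp(2*s) + 2*s) - 3*exp(s^2*exp(2*s))/5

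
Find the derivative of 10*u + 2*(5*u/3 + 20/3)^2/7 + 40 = 100*u/63 + 1030/63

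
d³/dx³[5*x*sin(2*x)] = -40*x*cos(2*x) - 60*sin(2*x)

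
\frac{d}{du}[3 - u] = -1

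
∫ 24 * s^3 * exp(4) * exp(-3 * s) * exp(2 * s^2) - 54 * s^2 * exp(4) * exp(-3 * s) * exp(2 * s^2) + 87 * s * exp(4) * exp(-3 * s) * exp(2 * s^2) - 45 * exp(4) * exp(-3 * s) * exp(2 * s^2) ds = (6*s^2 - 9*s + 12)*exp(2*s^2 - 3*s + 4) + C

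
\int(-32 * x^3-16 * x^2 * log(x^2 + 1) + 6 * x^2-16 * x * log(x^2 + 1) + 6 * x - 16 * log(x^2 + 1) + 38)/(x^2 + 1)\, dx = -10*x - 4*(2*x + log(x^2 + 1) - 3)^2 - 5*log(x^2 + 1) + C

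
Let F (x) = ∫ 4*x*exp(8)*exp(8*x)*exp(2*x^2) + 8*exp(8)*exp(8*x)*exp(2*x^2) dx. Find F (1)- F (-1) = -exp(2) + exp(18)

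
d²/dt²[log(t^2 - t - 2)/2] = (-2*t^2 + 2*t - 5)/(2*t^4 - 4*t^3 - 6*t^2 + 8*t + 8)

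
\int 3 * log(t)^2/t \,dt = log(t)^3 + C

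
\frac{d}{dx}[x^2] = 2*x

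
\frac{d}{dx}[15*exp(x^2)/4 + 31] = 15*x*exp(x^2)/2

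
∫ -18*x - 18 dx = -9*x^2 - 18*x + C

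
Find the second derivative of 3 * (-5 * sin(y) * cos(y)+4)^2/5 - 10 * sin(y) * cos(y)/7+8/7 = 60*(1 - cos(2*y))^2 + 356*sin(2*y)/7 + 120*cos(2*y) - 90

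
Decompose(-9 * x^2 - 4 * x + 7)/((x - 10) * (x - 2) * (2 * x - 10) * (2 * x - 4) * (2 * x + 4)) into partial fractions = -1/(512*(x + 2)) - 1145/(18432*(x - 2)) - 37/(768*(x - 2)^2) + 17/(180*(x - 5)) - 311/(10240*(x - 10))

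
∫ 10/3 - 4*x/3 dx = -2*x^2/3 + 10*x/3 + C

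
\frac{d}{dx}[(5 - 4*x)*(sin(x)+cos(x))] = 4*x*sin(x) - 4*x*cos(x) - 9*sin(x) + cos(x)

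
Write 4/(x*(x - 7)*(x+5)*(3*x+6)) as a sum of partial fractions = -1/(135*(x + 5)) + 2/(81*(x + 2)) + 1/(567*(x - 7)) - 2/(105*x)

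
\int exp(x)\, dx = exp(x) + C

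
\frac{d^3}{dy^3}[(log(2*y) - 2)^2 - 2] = (4*log(y) - 14 + 4*log(2))/y^3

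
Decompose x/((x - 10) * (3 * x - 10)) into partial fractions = -1/(2*(3*x - 10)) + 1/(2*(x - 10))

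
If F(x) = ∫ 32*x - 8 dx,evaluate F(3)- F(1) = 112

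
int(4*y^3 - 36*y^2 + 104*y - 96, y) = y^4 - 12*y^3 + 52*y^2 - 96*y + C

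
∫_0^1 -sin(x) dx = -1 + cos(1)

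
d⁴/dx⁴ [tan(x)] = 24*tan(x)^5 + 40*tan(x)^3 + 16*tan(x)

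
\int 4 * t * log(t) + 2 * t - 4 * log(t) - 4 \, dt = 2*t*(t - 2)*log(t) + C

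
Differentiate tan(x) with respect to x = cos(x)^(-2)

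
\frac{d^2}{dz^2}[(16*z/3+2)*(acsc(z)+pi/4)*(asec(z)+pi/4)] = (-32*z^2*sqrt(1 - 1/z^2) - 12*z^2*acsc(z) + 12*z^2*asec(z) - 12*z*sqrt(1 - 1/z^2) - 16*z*acsc(z) + 16*z*asec(z) + 6*acsc(z) - 6*asec(z))/(3*z^5*sqrt(1 - 1/z^2) - 3*z^3*sqrt(1 - 1/z^2))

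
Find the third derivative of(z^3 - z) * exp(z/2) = z^3*exp(z/2)/8 + 9*z^2*exp(z/2)/4 + 71*z*exp(z/2)/8 + 21*exp(z/2)/4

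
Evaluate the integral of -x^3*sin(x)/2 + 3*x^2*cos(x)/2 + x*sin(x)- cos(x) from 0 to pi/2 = 0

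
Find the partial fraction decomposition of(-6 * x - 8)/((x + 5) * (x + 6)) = -28/(x + 6) + 22/(x + 5)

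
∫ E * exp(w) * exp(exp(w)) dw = exp(exp(w) + 1) + C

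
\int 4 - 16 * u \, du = -8*u^2 + 4*u + C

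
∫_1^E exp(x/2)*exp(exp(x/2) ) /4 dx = -exp(exp(1/2))/2 + exp(exp(E/2))/2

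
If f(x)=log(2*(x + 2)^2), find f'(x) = 2/(x + 2)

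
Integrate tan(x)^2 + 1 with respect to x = tan(x) + C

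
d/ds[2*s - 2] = 2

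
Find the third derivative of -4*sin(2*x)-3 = 32*cos(2*x)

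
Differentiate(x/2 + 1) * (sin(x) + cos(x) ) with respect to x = -x*sin(x)/2 + x*cos(x)/2 - sin(x)/2 + 3*cos(x)/2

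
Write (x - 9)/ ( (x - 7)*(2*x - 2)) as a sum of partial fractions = 2/(3*(x - 1)) - 1/(6*(x - 7))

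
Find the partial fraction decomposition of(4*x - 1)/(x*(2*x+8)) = 17/(8*(x + 4)) - 1/(8*x)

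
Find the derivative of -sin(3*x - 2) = -3*cos(3*x - 2)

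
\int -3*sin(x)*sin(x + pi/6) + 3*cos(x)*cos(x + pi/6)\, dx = 3*sin(2*x + pi/6)/2 + C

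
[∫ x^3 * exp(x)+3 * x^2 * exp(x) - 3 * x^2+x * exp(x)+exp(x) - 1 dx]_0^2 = -10 + 10*exp(2)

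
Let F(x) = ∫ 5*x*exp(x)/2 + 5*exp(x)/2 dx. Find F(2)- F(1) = -5*E/2 + 5*exp(2)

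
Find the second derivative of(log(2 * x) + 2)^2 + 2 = (-2*log(x) - 2 - 2*log(2))/x^2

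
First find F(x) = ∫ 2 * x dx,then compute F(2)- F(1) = 3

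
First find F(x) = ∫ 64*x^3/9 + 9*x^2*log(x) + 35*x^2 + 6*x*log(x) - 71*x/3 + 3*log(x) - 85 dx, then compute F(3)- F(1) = 117*log(3) + 1232/9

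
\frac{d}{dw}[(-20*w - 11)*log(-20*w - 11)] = -20*log(-20*w - 11) - 20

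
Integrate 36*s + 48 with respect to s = 18*s^2 + 48*s + C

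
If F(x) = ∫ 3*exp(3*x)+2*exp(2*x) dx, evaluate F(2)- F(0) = -2 + (1 + exp(2))*exp(4)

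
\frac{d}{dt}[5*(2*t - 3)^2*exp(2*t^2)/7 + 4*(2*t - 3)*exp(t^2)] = 80*t^3*exp(2*t^2)/7 - 240*t^2*exp(2*t^2)/7 + 16*t^2*exp(t^2) + 220*t*exp(2*t^2)/7 - 24*t*exp(t^2) - 60*exp(2*t^2)/7 + 8*exp(t^2)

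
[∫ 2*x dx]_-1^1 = 0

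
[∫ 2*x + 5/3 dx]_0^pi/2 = pi*(3*pi + 10)/12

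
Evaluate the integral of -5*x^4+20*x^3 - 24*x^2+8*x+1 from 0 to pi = (-1 + pi)^3*(-pi^2 + 1 + 2*pi) + 1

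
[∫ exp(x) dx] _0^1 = -1 + E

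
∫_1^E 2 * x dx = -1 + exp(2)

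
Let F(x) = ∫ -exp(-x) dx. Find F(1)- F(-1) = -E + exp(-1)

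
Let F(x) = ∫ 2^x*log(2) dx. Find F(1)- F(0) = 1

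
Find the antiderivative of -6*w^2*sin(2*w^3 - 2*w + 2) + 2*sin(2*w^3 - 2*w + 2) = cos(2*(w^3 - w + 1)) + C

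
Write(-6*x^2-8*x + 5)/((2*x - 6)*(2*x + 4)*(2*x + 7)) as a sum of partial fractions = -27/(26*(2*x + 7)) + 1/(20*(x + 2)) - 73/(260*(x - 3))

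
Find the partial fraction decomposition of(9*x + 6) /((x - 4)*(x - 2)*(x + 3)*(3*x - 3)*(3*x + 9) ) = 23/(8400*(x + 3)) + 1/(60*(x + 3)^2) + 5/(144*(x - 1)) - 4/(75*(x - 2)) + 1/(63*(x - 4))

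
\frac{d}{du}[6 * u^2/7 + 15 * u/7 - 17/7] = 12*u/7 + 15/7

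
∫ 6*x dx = 3*x^2 + C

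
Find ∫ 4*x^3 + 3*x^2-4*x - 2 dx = x^4 + x^3 - 2*x^2 - 2*x + C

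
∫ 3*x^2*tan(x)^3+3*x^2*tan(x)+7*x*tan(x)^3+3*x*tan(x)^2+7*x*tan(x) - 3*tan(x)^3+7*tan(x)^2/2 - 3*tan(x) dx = (3*x^2 + 7*x - 3)*tan(x)^2/2 + C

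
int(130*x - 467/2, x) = 65*x^2 - 467*x/2 + C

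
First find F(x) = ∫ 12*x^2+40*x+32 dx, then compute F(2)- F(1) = 120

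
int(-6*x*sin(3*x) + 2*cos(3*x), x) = 2*x*cos(3*x) + C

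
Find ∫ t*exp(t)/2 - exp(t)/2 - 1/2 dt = (t - 2)*(exp(t) - 1)/2 + C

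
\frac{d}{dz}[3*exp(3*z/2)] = 9*exp(3*z/2)/2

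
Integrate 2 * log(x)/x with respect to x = log(x)^2 + C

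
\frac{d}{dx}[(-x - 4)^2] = 2*x + 8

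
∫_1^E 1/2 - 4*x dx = E*(1 - 4*E)/2 + 3/2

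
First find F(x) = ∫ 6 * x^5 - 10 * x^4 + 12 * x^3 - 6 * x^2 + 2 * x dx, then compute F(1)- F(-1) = -8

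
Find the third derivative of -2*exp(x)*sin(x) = -4*sqrt(2)*exp(x)*cos(x + pi/4)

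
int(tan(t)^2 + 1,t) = tan(t) + C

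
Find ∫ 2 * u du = u^2 + C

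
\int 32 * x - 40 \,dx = 16*x^2 - 40*x + C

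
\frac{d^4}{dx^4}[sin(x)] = sin(x)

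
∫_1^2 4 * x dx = 6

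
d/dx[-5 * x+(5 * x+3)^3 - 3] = 375*x^2 + 450*x + 130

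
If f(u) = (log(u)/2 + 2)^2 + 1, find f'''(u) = (2*log(u) + 5)/(2*u^3)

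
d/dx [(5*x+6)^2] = 50*x + 60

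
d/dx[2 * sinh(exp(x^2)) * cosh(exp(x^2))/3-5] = 4*x*(2*sinh(exp(x^2))^2 + 1)*exp(x^2)/3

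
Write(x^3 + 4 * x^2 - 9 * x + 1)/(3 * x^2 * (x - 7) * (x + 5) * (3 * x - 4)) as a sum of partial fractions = 41/(5168*(3*x - 4)) + 7/(5700*(x + 5)) + 53/(3332*(x - 7)) - 1163/(58800*x) + 1/(420*x^2)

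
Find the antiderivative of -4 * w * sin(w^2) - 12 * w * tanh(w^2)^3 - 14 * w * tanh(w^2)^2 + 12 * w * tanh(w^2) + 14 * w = 2*cos(w^2) + 3*tanh(w^2)^2 + 7*tanh(w^2) + C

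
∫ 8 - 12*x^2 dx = -4*x^3 + 8*x + C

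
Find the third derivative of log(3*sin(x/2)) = cos(x/2)/(4*sin(x/2)^3)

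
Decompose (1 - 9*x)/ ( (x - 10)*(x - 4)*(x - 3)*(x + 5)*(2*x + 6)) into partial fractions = 23/(2160*(x + 5)) - 1/(78*(x + 3)) - 13/(336*(x - 3)) + 5/(108*(x - 4)) - 89/(16380*(x - 10))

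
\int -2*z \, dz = -z^2 + C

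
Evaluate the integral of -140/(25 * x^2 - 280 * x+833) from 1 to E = -4*acot(4 - 5*E/7) + 4*acot(23/7)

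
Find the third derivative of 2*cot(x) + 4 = -12*cot(x)^4 - 16*cot(x)^2 - 4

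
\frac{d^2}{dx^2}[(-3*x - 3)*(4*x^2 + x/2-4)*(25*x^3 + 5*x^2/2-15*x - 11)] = -9000*x^4 - 7350*x^3 + 4905*x^2 + 7929*x/2 + 42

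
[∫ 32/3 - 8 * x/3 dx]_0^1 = 28/3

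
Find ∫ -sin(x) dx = cos(x) + C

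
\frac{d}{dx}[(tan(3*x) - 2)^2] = 6*(sin(3*x)/cos(3*x) - 2)/cos(3*x)^2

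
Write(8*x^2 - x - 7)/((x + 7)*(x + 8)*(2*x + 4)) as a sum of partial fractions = 171/(4*(x + 8)) - 196/(5*(x + 7)) + 9/(20*(x + 2))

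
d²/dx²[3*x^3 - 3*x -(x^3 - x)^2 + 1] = -30*x^4 + 24*x^2 + 18*x - 2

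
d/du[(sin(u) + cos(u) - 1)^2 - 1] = 2*cos(2*u) - 2*sqrt(2)*cos(u + pi/4)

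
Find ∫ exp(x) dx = exp(x) + C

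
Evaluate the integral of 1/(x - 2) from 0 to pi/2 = -log(4) + log(4 - pi)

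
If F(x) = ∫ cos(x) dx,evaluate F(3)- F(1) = -sin(1) + sin(3)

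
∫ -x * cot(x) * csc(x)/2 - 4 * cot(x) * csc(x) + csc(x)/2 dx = (x/2 + 4)*csc(x) + C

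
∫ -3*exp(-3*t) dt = exp(-3*t) + C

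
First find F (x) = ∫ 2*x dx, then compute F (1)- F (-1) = 0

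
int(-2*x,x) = -x^2 + C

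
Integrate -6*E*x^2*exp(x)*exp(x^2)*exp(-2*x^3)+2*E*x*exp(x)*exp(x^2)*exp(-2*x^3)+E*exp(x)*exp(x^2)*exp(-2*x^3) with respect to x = exp(-2*x^3 + x^2 + x + 1) + C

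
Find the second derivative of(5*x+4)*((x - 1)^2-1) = 30*x - 12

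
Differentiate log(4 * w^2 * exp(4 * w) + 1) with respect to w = (16*w^2*exp(4*w) + 8*w*exp(4*w))/(4*w^2*exp(4*w) + 1)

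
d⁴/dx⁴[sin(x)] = sin(x)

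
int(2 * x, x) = x^2 + C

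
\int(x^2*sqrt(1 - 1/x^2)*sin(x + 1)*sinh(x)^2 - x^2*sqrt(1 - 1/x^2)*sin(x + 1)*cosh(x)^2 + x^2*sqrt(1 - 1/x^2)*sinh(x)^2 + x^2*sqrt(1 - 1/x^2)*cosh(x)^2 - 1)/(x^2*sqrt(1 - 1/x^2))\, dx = cos(x + 1) + sinh(2*x)/2 + acsc(x) + C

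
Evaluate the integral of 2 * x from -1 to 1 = 0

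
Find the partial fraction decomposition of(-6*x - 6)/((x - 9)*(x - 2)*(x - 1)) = -3/(2*(x - 1)) + 18/(7*(x - 2)) - 15/(14*(x - 9))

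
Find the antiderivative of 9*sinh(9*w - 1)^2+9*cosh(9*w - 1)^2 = sinh(18*w - 2)/2 + C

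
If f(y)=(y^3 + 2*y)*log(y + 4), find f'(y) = (3*y^3*log(y + 4) + y^3 + 12*y^2*log(y + 4) + 2*y*log(y + 4) + 2*y + 8*log(y + 4))/(y + 4)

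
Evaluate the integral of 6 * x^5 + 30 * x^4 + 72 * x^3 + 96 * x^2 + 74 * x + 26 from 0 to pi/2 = -8 + pi^2/4 + pi - (-pi - pi^2/4 - 2)^3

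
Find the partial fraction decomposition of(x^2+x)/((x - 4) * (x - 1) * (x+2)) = 1/(9*(x + 2)) - 2/(9*(x - 1)) + 10/(9*(x - 4))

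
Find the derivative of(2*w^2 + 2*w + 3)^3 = 48*w^5 + 120*w^4 + 240*w^3 + 240*w^2 + 180*w + 54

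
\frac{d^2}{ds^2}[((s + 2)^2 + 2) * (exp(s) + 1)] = s^2*exp(s) + 8*s*exp(s) + 16*exp(s) + 2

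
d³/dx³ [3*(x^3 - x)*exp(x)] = 3*x^3*exp(x) + 27*x^2*exp(x) + 51*x*exp(x) + 9*exp(x)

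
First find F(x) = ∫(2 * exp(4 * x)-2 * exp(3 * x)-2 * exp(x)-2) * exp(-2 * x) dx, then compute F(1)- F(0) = -1 + (-1 - exp(-1) + E)^2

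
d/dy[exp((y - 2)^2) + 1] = 2*y*exp(y^2 - 4*y + 4) - 4*exp(y^2 - 4*y + 4)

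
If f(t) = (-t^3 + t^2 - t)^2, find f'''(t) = 120*t^3 - 120*t^2 + 72*t - 12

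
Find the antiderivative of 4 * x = 2*x^2 + C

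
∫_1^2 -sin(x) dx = -cos(1) + cos(2)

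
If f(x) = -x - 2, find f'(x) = -1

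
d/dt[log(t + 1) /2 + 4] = 1/(2*t + 2)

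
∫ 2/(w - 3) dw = log(3*(w - 3)^2) + C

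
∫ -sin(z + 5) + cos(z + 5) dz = sqrt(2)*sin(z + pi/4 + 5) + C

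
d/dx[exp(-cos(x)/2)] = exp(-cos(x)/2)*sin(x)/2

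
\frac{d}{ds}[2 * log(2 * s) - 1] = 2/s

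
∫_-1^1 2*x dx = 0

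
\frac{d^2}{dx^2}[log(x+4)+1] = -1/(x^2 + 8*x + 16)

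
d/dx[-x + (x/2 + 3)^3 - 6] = 3*x^2/8 + 9*x/2 + 25/2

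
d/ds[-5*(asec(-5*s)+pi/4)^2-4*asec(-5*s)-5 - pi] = (20*asec(-5*s) + 8 + 5*pi)/(10*s^2*sqrt(1 - 1/(25*s^2)))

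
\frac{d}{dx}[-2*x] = -2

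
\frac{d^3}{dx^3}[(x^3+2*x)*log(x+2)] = (6*x^3*log(x + 2) + 11*x^3 + 36*x^2*log(x + 2) + 54*x^2 + 72*x*log(x + 2) + 70*x + 48*log(x + 2) - 12)/(x^3 + 6*x^2 + 12*x + 8)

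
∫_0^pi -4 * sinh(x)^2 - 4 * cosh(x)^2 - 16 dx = -2*sinh(2*pi) - 16*pi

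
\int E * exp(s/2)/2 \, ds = exp(s/2 + 1) + C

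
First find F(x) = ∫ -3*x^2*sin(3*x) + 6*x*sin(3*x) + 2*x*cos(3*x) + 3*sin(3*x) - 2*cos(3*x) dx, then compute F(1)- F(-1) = -4*cos(3)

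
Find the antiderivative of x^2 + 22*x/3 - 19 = x^3/3 + 11*x^2/3 - 19*x + C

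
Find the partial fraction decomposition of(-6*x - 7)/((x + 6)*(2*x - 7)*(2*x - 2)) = -56/(95*(2*x - 7)) + 29/(266*(x + 6)) + 13/(70*(x - 1))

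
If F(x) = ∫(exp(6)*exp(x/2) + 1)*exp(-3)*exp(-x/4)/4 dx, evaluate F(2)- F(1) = -exp(13/4) - exp(-7/2) + exp(-13/4) + exp(7/2)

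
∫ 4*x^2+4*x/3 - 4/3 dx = 4*x^3/3 + 2*x^2/3 - 4*x/3 + C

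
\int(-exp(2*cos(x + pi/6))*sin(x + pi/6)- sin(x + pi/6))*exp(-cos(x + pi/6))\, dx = 2*sinh(cos(x + pi/6)) + C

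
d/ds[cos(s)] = -sin(s)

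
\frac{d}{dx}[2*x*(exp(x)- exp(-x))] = (2*x*exp(2*x) + 2*x + 2*exp(2*x) - 2)*exp(-x)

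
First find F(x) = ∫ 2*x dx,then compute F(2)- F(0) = 4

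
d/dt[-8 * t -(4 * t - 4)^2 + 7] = 24 - 32*t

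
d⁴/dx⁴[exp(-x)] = exp(-x)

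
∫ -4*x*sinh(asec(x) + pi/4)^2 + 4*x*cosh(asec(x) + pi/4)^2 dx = 2*x^2 + C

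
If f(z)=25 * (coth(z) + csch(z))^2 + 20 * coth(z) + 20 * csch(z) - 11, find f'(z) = -(50*sinh(z) + 20*cosh(z) + 20 + 100/tanh(z) + 100/sinh(z))/sinh(z)^2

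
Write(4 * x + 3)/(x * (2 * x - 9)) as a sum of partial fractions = 14/(3*(2*x - 9)) - 1/(3*x)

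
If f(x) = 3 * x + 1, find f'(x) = 3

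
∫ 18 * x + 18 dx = 9*x^2 + 18*x + C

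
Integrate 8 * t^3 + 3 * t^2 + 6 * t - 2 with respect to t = 2*t^4 + t^3 + 3*t^2 - 2*t + C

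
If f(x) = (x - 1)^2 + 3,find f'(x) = 2*x - 2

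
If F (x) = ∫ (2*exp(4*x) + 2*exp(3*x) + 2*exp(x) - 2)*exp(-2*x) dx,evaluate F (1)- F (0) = -1 + (-exp(-1) + 1 + E)^2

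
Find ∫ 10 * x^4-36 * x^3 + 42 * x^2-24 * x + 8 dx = 2*x^5 - 9*x^4 + 14*x^3 - 12*x^2 + 8*x + C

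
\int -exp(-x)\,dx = exp(-x) + C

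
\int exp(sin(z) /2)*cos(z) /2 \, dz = exp(sin(z)/2) + C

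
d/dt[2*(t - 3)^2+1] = 4*t - 12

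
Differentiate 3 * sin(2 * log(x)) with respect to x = 6*cos(2*log(x))/x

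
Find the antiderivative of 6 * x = 3*x^2 + C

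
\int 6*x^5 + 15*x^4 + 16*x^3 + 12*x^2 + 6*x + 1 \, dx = x^6 + 3*x^5 + 4*x^4 + 4*x^3 + 3*x^2 + x + C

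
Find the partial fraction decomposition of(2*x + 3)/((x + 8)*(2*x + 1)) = 4/(15*(2*x + 1)) + 13/(15*(x + 8))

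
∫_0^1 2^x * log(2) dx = 1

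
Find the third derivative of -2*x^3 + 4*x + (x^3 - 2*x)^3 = 504*x^6 - 1260*x^4 + 720*x^2 - 60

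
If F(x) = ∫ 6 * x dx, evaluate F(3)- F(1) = 24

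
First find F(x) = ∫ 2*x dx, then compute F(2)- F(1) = 3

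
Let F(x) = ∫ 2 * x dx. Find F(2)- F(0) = 4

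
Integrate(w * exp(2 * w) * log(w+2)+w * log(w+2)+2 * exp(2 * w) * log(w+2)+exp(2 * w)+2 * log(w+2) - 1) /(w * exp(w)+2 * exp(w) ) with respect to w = 2*log(w + 2)*sinh(w) + C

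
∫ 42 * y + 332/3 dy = 21*y^2 + 332*y/3 + C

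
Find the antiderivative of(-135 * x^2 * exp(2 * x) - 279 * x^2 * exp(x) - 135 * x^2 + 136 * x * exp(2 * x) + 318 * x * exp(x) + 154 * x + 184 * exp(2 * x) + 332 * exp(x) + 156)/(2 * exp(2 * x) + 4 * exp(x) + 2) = -((5*x + 7)*(exp(x) + 1) + exp(x))*(9*x^2 - 28*x + 8)/(2*exp(x) + 2) + C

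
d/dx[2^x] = 2^x*log(2)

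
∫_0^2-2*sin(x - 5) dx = 2*cos(3) - 2*cos(5)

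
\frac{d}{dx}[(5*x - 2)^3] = 375*x^2 - 300*x + 60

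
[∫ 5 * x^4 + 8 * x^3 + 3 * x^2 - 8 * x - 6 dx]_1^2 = 50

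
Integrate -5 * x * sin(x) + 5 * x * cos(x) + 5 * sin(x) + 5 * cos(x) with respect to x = 5*sqrt(2)*x*sin(x + pi/4) + C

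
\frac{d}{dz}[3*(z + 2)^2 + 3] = 6*z + 12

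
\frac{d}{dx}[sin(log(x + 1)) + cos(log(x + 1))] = sqrt(2)*cos(log(x + 1) + pi/4)/(x + 1)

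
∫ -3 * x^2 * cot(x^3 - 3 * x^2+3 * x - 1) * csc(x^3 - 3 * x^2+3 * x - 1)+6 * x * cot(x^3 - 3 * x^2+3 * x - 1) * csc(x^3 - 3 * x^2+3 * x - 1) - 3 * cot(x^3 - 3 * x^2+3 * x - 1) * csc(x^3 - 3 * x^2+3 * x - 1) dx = csc((x - 1)^3) + C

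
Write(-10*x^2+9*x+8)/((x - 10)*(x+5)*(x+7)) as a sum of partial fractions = -545/(34*(x + 7)) + 287/(30*(x + 5)) - 902/(255*(x - 10))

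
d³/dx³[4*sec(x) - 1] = 4*(-1 + 6/cos(x)^2)*sin(x)/cos(x)^2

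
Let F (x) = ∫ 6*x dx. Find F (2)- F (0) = 12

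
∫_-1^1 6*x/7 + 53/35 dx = 106/35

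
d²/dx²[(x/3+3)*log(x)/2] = (x - 9)/(6*x^2)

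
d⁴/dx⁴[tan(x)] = 24*tan(x)^5 + 40*tan(x)^3 + 16*tan(x)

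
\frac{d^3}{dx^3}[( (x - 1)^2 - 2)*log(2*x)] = (2*x^2 + 2*x - 2)/x^3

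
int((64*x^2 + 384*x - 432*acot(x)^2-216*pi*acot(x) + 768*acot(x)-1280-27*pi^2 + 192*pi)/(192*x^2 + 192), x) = x/3 + 3*(4*acot(x) + pi)^3/256 - (4*acot(x) + pi)^2/8 + log(x^2 + 1) + 7*acot(x) + C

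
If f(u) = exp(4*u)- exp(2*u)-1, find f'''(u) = 64*exp(4*u) - 8*exp(2*u)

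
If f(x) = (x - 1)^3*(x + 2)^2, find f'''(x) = 60*x^2 + 24*x - 30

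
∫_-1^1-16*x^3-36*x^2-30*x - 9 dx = -42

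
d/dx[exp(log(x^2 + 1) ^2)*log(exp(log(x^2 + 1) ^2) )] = (4*x*exp(log(x^2 + 1)^2)*log(x^2 + 1)^3 + 4*x*exp(log(x^2 + 1)^2)*log(x^2 + 1))/(x^2 + 1)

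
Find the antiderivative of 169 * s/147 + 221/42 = 169*s^2/294 + 221*s/42 + C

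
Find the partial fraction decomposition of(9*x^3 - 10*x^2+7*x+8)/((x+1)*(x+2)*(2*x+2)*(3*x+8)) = 1704/(25*(3*x + 8)) - 59/(2*(x + 2)) + 207/(25*(x + 1)) - 9/(5*(x + 1)^2)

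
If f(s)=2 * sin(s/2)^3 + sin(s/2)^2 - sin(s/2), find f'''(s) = -sin(s)/2 - cos(s/2)/16 + 27*cos(3*s/2)/16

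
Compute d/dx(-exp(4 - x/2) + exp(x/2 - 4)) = (exp(x - 8) + 1)*exp(4 - x/2)/2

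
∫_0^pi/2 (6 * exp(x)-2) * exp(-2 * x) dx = -4 + (-3 + exp(-pi/2))^2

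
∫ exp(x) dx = exp(x) + C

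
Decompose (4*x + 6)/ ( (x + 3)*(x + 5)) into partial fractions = 7/(x + 5) - 3/(x + 3)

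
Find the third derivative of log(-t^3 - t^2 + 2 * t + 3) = (6*t^6 + 12*t^5 + 24*t^4 + 118*t^3 + 138*t^2 + 24*t + 2)/(t^9 + 3*t^8 - 3*t^7 - 20*t^6 - 12*t^5 + 39*t^4 + 55*t^3 - 9*t^2 - 54*t - 27)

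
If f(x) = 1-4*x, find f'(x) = -4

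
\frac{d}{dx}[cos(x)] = -sin(x)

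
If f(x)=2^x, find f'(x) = 2^x*log(2)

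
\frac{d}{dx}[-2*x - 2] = -2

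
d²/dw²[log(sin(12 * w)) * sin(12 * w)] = (-144*log(sin(12*w))*sin(12*w)^2 - 144*sin(12*w)^2 + 144*cos(12*w)^2)/sin(12*w)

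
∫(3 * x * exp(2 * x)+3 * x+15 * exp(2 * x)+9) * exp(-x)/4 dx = 3*(x + 4)*sinh(x)/2 + C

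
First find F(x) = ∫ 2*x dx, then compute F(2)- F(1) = 3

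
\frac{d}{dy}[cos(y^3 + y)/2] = -(3*y^2 + 1)*sin(y*(y^2 + 1))/2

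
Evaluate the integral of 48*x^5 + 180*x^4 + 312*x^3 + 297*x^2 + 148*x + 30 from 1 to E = -333 - 4*exp(2) - 6*E + (2 + 3*E + 2*exp(2))^3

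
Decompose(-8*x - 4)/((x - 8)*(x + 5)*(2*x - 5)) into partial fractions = 32/(55*(2*x - 5)) + 12/(65*(x + 5)) - 68/(143*(x - 8))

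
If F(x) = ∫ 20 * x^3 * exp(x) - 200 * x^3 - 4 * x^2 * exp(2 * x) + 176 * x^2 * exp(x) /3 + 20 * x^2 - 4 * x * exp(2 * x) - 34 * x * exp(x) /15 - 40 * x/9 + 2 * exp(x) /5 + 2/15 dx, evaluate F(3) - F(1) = -2*(-44 + 3*exp(3))^2 - 236/15 - 2*E/5 + 2*(-14/3 + E)^2 + 6*exp(3)/5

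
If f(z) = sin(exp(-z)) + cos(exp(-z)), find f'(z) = -sqrt(2)*exp(-z)*sin(pi/4 - exp(-z))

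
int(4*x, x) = 2*x^2 + C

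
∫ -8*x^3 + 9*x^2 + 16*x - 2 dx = -2*x^4 + 3*x^3 + 8*x^2 - 2*x + C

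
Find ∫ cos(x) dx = sin(x) + C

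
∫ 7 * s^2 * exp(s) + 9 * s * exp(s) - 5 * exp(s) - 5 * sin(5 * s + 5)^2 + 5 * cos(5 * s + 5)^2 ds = s*(7*s - 5)*exp(s) + sin(10*s + 10)/2 + C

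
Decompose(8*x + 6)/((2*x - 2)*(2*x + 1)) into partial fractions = -2/(3*(2*x + 1)) + 7/(3*(x - 1))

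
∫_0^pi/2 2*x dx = pi^2/4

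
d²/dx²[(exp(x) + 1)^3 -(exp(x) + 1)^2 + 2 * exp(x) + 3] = 9*exp(3*x) + 8*exp(2*x) + 3*exp(x)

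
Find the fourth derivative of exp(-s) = exp(-s)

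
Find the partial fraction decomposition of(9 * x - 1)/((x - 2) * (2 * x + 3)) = 29/(7*(2*x + 3)) + 17/(7*(x - 2))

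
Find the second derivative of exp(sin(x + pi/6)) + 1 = -exp(sin(x + pi/6))*sin(x + pi/6) + exp(sin(x + pi/6))*cos(x + pi/6)^2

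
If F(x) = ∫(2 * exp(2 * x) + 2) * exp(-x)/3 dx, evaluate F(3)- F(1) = -2*E/3 - 2*exp(-3)/3 + 2*exp(-1)/3 + 2*exp(3)/3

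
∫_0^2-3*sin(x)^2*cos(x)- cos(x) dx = -sin(2) - sin(2)^3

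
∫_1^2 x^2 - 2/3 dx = 5/3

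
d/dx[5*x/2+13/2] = 5/2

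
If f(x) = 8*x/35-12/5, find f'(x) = 8/35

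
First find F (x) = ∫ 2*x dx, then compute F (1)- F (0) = 1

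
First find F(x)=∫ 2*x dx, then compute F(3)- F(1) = 8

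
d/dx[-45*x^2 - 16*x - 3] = -90*x - 16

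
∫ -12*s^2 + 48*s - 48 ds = -4*s^3 + 24*s^2 - 48*s + C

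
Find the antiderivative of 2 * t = t^2 + C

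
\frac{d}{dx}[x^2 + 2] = 2*x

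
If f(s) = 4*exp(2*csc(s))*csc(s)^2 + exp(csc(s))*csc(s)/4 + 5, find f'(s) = -(8*exp(1/sin(s))/sin(s) + 8*exp(1/sin(s))/sin(s)^2 + 1/4 + 1/(4*sin(s)))*exp(1/sin(s))*cos(s)/sin(s)^2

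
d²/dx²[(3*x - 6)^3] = 162*x - 324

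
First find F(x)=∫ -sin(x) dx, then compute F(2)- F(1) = -cos(1) + cos(2)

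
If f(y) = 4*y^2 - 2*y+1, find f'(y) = 8*y - 2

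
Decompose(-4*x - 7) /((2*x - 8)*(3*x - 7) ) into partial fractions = 49/(10*(3*x - 7)) - 23/(10*(x - 4))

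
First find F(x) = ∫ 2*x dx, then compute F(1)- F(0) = 1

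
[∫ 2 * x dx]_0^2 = 4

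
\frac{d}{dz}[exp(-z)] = -exp(-z)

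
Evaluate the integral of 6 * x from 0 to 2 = 12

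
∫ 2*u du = u^2 + C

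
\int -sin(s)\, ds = cos(s) + C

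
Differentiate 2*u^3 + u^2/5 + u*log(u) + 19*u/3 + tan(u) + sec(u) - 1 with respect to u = 6*u^2 + 2*u/5 + log(u) + tan(u)^2 + tan(u)*sec(u) + 25/3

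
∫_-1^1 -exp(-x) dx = -E + exp(-1)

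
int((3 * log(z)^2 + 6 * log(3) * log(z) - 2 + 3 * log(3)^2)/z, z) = (log(3*z)^2 - 2)*log(3*z) + C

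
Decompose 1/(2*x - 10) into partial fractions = 1/(2*(x - 5))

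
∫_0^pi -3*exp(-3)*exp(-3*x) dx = -exp(-3) + exp(-3*pi - 3)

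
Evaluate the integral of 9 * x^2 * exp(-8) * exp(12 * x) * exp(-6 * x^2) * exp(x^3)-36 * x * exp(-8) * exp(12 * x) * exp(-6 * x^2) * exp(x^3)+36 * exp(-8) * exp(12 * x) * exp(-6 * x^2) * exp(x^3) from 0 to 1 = -3*exp(-8) + 3*exp(-1)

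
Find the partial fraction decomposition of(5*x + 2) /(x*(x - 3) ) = 17/(3*(x - 3)) - 2/(3*x)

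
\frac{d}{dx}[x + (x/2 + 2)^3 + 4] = 3*x^2/8 + 3*x + 7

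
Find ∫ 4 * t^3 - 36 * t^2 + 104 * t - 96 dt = t^4 - 12*t^3 + 52*t^2 - 96*t + C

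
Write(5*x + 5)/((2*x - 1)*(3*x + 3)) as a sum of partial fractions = 5/(3*(2*x - 1))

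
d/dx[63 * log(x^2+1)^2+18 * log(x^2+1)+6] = (252*x*log(x^2 + 1) + 36*x)/(x^2 + 1)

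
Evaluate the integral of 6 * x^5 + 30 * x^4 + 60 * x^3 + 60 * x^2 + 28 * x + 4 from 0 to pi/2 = -(1 + pi/2)^2 + (1 + pi/2)^6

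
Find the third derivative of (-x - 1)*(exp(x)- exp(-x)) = (-x*exp(2*x) - x - 4*exp(2*x) + 2)*exp(-x)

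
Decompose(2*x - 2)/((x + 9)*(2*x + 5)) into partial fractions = -14/(13*(2*x + 5)) + 20/(13*(x + 9))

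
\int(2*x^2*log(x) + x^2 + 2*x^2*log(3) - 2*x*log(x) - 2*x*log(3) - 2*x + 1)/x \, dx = (x - 1)^2*log(3*x) + C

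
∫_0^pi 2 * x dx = pi^2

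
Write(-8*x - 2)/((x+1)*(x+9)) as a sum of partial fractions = -35/(4*(x + 9)) + 3/(4*(x + 1))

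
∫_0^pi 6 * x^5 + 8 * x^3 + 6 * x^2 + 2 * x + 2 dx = -1 + (1 + pi + pi^3)^2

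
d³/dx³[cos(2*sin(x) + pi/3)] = 12*sin(x)*cos(x)*cos(2*sin(x) + pi/3) + 8*sin(2*sin(x) + pi/3)*cos(x)^3 + 2*sin(2*sin(x) + pi/3)*cos(x)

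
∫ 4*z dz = 2*z^2 + C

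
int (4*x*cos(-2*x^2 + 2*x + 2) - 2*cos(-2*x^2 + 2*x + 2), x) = -sin(2*(-x^2 + x + 1)) + C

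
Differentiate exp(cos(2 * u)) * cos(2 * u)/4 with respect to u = -2*E*exp(-2*sin(u)^2)*sin(u)*cos(u)^3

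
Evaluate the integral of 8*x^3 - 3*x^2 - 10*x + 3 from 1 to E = 1 + (-3 + 2*E)*(-E + exp(2) + exp(3))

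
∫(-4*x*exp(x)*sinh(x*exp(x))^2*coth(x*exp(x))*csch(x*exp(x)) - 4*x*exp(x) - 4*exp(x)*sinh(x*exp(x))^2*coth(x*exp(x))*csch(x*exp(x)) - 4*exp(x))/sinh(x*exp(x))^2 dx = 4*coth(x*exp(x)) + 4*csch(x*exp(x)) + C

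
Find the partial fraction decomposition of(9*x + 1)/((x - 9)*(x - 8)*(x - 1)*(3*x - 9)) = -5/(168*(x - 1)) + 7/(45*(x - 3)) - 73/(105*(x - 8)) + 41/(72*(x - 9))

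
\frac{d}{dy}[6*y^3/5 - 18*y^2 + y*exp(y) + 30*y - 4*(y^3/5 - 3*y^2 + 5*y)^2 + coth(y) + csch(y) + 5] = -24*y^5/25 + 24*y^4 - 176*y^3 + 1818*y^2/5 + y*exp(y) - 236*y + exp(y) + 30 - cosh(y)/sinh(y)^2 - 1/sinh(y)^2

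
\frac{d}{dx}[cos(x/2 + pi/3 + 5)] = -sin(x/2 + pi/3 + 5)/2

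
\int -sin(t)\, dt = cos(t) + C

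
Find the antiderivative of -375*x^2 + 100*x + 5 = -125*x^3 + 50*x^2 + 5*x + C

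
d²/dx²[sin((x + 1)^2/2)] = -x^2*sin(x^2/2 + x + 1/2) - 2*x*sin(x^2/2 + x + 1/2) - sin(x^2/2 + x + 1/2) + cos(x^2/2 + x + 1/2)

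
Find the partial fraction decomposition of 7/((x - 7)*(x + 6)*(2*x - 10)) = 7/(286*(x + 6)) - 7/(44*(x - 5)) + 7/(52*(x - 7))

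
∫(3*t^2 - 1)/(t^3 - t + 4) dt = log(t^3 - t + 4) + C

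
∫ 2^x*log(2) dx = 2^x + C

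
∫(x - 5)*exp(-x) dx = (4 - x)*exp(-x) + C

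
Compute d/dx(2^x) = 2^x*log(2)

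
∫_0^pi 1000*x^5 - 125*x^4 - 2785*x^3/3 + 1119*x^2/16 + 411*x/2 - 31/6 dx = -4*(-5*pi^2 + pi/4 + 2)^2/3 - 10*pi^2/3 + pi/6 + 16 - 4*(-5*pi^2 + pi/4 + 2)^3/3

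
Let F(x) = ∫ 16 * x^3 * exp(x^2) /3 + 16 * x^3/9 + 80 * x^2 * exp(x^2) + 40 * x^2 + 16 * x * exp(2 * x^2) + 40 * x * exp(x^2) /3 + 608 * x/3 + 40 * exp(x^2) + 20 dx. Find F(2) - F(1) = -4*(E + 16/3)^2 - 4*E + 24 + 4*exp(4) + 4*(34/3 + exp(4))^2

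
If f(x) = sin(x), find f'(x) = cos(x)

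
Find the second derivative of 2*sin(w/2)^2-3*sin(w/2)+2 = 3*sin(w/2)/4 + cos(w)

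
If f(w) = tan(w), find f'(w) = cos(w)^(-2)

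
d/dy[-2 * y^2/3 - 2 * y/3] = -4*y/3 - 2/3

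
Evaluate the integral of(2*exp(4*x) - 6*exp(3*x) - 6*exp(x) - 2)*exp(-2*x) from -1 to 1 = -(-3 - E + exp(-1))^2 + (-3 - exp(-1) + E)^2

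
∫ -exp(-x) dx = exp(-x) + C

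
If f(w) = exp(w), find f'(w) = exp(w)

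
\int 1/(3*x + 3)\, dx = log(x + 1)/3 + C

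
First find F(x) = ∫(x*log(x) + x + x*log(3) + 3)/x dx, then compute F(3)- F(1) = 8*log(3)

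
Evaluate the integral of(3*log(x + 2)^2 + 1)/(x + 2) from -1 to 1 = log(3) + log(3)^3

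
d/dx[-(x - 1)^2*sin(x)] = -x^2*cos(x) - 2*x*sin(x) + 2*x*cos(x) + 2*sin(x) - cos(x)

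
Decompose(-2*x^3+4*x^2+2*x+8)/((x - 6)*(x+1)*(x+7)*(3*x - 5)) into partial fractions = -89/(676*(3*x - 5)) - 73/(169*(x + 7)) + 1/(28*(x + 1)) - 268/(1183*(x - 6))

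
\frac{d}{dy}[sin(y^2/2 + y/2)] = (y + 1/2)*cos(y*(y + 1)/2)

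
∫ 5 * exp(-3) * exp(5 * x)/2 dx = exp(5*x - 3)/2 + C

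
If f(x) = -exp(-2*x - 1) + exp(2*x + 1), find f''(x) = (4*exp(4*x + 2) - 4)*exp(-2*x - 1)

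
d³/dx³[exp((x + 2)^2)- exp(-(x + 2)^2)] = (8*x^3*exp(2*x^2 + 8*x + 8) + 8*x^3 + 48*x^2*exp(2*x^2 + 8*x + 8) + 48*x^2 + 108*x*exp(2*x^2 + 8*x + 8) + 84*x + 88*exp(2*x^2 + 8*x + 8) + 40)*exp(-x^2 - 4*x - 4)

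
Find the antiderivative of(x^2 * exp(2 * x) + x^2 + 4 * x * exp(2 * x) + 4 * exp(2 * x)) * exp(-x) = 2*((x + 1)^2 + 1)*sinh(x) + C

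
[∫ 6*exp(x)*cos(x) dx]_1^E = 3*sqrt(2)*(exp(E)*sin(pi/4 + E) - E*sin(pi/4 + 1))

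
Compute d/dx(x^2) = 2*x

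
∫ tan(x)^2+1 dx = tan(x) + C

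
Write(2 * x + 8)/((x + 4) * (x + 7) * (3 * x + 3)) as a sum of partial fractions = -1/(9*(x + 7)) + 1/(9*(x + 1))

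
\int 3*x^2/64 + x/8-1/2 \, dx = x^3/64 + x^2/16 - x/2 + C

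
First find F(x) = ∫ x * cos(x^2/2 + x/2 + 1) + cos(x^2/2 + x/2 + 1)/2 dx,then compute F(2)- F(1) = -sin(2) + sin(4)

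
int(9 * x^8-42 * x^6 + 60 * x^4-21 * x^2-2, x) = x^9 - 6*x^7 + 12*x^5 - 7*x^3 - 2*x + C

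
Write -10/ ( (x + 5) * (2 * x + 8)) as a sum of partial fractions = 5/(x + 5) - 5/(x + 4)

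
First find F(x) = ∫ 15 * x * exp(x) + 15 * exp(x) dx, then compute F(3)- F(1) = -15*E + 45*exp(3)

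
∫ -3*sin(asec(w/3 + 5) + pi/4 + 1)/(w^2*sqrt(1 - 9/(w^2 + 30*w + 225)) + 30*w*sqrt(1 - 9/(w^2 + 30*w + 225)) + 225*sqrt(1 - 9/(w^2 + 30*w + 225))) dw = cos(asec(w/3 + 5) + pi/4 + 1) + C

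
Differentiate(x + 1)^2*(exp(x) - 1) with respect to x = x^2*exp(x) + 4*x*exp(x) - 2*x + 3*exp(x) - 2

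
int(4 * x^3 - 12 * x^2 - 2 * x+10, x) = x^4 - 4*x^3 - x^2 + 10*x + C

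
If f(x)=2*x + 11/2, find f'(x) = 2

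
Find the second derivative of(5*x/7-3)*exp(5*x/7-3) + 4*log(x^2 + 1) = (125*x^5*exp(5*x/7 - 3) - 175*x^4*exp(5*x/7 - 3) + 250*x^3*exp(5*x/7 - 3) - 350*x^2*exp(5*x/7 - 3) - 2744*x^2 + 125*x*exp(5*x/7 - 3) - 175*exp(5*x/7 - 3) + 2744)/(343*x^4 + 686*x^2 + 343)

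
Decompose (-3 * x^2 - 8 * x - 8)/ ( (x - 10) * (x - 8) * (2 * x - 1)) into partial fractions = -17/(95*(2*x - 1)) + 44/(5*(x - 8)) - 194/(19*(x - 10))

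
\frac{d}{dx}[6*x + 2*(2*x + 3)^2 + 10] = 16*x + 30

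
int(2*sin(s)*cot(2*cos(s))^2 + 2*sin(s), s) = cot(2*cos(s)) + C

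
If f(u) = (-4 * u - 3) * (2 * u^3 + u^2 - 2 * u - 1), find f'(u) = -32*u^3 - 30*u^2 + 10*u + 10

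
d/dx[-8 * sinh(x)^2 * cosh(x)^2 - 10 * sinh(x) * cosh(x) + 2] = -4*sinh(4*x) - 10*cosh(2*x)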